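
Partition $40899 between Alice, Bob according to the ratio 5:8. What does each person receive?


Total parts = 5 + 8 = 13
Alice: 40899 × 5/13 = 15730.38
Bob: 40899 × 8/13 = 25168.62
= Alice: $15730.38, Bob: $25168.62

Alice: $15730.38, Bob: $25168.62


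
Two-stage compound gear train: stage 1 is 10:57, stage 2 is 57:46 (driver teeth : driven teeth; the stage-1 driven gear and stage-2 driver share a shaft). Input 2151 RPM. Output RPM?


Stage 1: RPM_B = RPM_A × t_A/t_B = 2151 × 10/57 = 21510/57 ≈ 377.37
B and C share a shaft → RPM_C = RPM_B
Stage 2: RPM_D = RPM_C × t_C/t_D = RPM_A × (t_A×t_C)/(t_B×t_D)
Overall ratio = (10×57)/(57×46) = 570/2622
RPM_D = 2151 × 570/2622 = 1226070/2622
≈ 467.61 RPM

467.61 RPM


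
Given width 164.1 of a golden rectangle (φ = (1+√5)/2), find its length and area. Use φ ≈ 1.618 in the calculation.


φ = (1 + √5) / 2 ≈ 1.618
Length = width × φ = 164.1 × 1.618 = 265.5138
≈ 265.51
Area = width × length = 164.1 × 265.5138 = 43570.81458 ≈ 43570.81
= Length: 265.51, Area: 43570.81

Length: 265.51, Area: 43570.81


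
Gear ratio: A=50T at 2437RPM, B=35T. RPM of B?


Gear ratio = 50:35 = 10:7
RPM_B = RPM_A × (teeth_A / teeth_B)
= 2437 × (50/35)
= 3481.4 RPM

3481.4 RPM


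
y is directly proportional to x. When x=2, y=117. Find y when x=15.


Direct proportion: y/x = constant
k = 117/2 = 58.5000
y₂ = k × 15 = 117 × 15 / 2 = 1755/2
= 877.50

877.50


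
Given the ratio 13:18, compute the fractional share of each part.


Total parts = 13 + 18 = 31
First part: 13/31 = 13/31
Second part: 18/31 = 18/31
= 13/31 and 18/31

13/31 and 18/31


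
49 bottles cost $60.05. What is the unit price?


Unit rate = total / quantity
= 60.05 / 49
= $1.23 per unit

$1.23 per unit


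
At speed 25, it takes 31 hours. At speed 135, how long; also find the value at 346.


Inverse proportion: x × y = constant
k = 25 × 31 = 775
At x=135: k/135 = 5.74
At x=346: k/346 = 2.24
= 5.74 and 2.24

5.74 and 2.24


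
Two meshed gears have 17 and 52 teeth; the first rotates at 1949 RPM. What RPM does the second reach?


Gear ratio = 17:52 = 17:52
RPM_B = RPM_A × (teeth_A / teeth_B)
= 1949 × (17/52)
= 637.2 RPM

637.2 RPM


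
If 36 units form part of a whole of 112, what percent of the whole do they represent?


Percentage = (part / whole) × 100
= (36 / 112) × 100
≈ 32.14%

32.14%


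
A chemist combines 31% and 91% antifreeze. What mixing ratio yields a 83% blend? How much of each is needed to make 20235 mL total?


Let x parts of 31% mix with y parts of 91%.
31x + 91y = 83(x + y)
31x + 91y = 83x + 83y
x(31 - 83) = y(83 - 91)
x/y = (91 - 83)/(83 - 31) = 8/52
Simplify: 2:13
Total parts = 15; one part = 20235/15 = 1349.00 mL
31% solution: 2×1349.00 = 2698.00 mL
91% solution: 13×1349.00 = 17537.00 mL
= ratio 2:13; 2698.00 mL and 17537.00 mL

ratio 2:13; 2698.00 mL and 17537.00 mL


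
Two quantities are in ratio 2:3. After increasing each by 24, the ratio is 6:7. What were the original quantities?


Let A = 2k, B = 3k.
(2k + 24) / (3k + 24) = 6/7
Cross-multiply: 7(2k + 24) = 6(3k + 24)
14k + 168 = 18k + 144
14k - 18k = 144 - 168
-4k = -24
k = -24/-4 = 6
A = 2×6 = 12, B = 3×6 = 18
= A = 12, B = 18

A = 12, B = 18


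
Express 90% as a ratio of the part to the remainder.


90% means 90 parts out of 100; remainder = 10
Part : remainder = 90:10
GCD = 10
= 9:1

9:1


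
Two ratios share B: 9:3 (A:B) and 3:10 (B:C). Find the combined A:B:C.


Match B: multiply A:B by 3 → 27:9
Multiply B:C by 3 → 9:30
Combined: 27:9:30
GCD = 3
= 9:3:10

9:3:10


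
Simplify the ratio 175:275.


GCD(175, 275) = 25
175/25 : 275/25
= 7:11

7:11


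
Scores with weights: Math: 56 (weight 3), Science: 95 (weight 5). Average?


Numerator = 56×3 + 95×5
= 168 + 475
= 643
Total weight = 8
Weighted avg = 643/8
= 80.38

80.38


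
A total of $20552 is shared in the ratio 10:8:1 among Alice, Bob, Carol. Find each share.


Total parts = 10 + 8 + 1 = 19
Alice: 20552 × 10/19 = 10816.84
Bob: 20552 × 8/19 = 8653.47
Carol: 20552 × 1/19 = 1081.68
= Alice: $10816.84, Bob: $8653.47, Carol: $1081.68

Alice: $10816.84, Bob: $8653.47, Carol: $1081.68


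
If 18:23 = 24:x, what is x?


Cross multiply: 18 × x = 23 × 24
18x = 552
x = 552 / 18
= 30.67

30.67


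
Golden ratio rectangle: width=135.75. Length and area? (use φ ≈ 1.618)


φ = (1 + √5) / 2 ≈ 1.618
Length = width × φ = 135.75 × 1.618 = 219.6435
≈ 219.64
Area = width × length = 135.75 × 219.6435 = 29816.605125 ≈ 29816.61
= Length: 219.64, Area: 29816.61

Length: 219.64, Area: 29816.61


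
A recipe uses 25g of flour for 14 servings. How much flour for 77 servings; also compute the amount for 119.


Direct proportion: y/x = constant
k = 25/14 ≈ 1.7857
y at x=77: k × 77 = 25 × 77 / 14 = 1925/14 = 137.50
y at x=119: k × 119 = 25 × 119 / 14 = 2975/14 = 212.50
= 137.50 and 212.50

137.50 and 212.50


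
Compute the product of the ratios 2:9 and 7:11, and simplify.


Compound ratio = (2×7) : (9×11)
= 14:99
GCD = 1
= 14:99

14:99


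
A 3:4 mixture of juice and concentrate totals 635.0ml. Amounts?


Total parts = 3 + 4 = 7
juice: 635.0 × 3/7 = 272.1ml
concentrate: 635.0 × 4/7 = 362.9ml
= 272.1ml and 362.9ml

272.1ml and 362.9ml


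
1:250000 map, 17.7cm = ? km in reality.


Real distance = map distance × scale
= 17.7cm × 250000
= 4425000 cm = 44250.0 m
= 44.250 km

44.250 km


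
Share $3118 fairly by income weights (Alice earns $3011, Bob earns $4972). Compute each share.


Total income = 3011 + 4972 = $7983
Alice: $3118 × 3011/7983 = $1176.04
Bob: $3118 × 4972/7983 = $1941.96
= Alice: $1176.04, Bob: $1941.96

Alice: $1176.04, Bob: $1941.96


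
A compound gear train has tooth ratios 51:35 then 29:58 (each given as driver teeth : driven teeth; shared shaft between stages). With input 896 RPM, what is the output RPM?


Stage 1: RPM_B = RPM_A × t_A/t_B = 896 × 51/35 = 45696/35 = 1305.60
B and C share a shaft → RPM_C = RPM_B
Stage 2: RPM_D = RPM_C × t_C/t_D = RPM_A × (t_A×t_C)/(t_B×t_D)
Overall ratio = (51×29)/(35×58) = 1479/2030
RPM_D = 896 × 1479/2030 = 1325184/2030
= 652.80 RPM

652.80 RPM


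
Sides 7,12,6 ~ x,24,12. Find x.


Scale factor = 24/12 = 2
Missing side = 7 × 2
= 14.0

14.0


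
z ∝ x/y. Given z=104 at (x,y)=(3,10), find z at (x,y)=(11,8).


z = k·x/y
Solve for k using the known point: k = z·y/x = 104×10/3 = 1040/3 ≈ 346.6667
Now evaluate at x=11, y=8:
z = k × 11 / 8 = (1040 × 11) / (3 × 8) = 11440/24
≈ 476.6667

476.6667


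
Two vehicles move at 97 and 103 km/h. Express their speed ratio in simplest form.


Ratio = 97:103
GCD = 1
Simplified = 97:103
Time ratio (same distance) = 103:97
Speed ratio = 97:103

97:103


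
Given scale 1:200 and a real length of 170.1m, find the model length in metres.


Model size = real / scale
= 170.1 / 200
= 0.8505 m

0.8505 m


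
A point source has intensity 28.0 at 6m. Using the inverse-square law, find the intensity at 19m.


I₁d₁² = I₂d₂²
I₂ = I₁ × (d₁/d₂)²
= 28.0 × (6/19)²
= 28.0 × 36/361
= 1008/361
≈ 2.7922

2.7922


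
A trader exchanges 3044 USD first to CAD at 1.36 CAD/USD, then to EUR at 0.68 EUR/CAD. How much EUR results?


Step 1: 3044 USD × 1.36 = 4139.84 CAD
Step 2: 4139.84 CAD × 0.68 = 2815.09 EUR
Implied rate USD→EUR = 1.36 × 0.68 = 0.9248
= 2815.09 EUR

2815.09 EUR


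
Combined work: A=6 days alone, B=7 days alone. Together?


Rate of A = 1/6 per day
Rate of B = 1/7 per day
Combined rate = 1/6 + 1/7 = 13/42 ≈ 0.3095 per day
Days = 1 / combined rate = 42/13
≈ 3.23 days

3.23 days


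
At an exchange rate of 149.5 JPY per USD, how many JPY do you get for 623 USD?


Amount × rate = 623 × 149.5
= 93138.50 JPY

93138.50 JPY


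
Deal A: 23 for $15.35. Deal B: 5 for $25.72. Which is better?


Deal A: $15.35/23 = $0.6674/unit
Deal B: $25.72/5 = $5.1440/unit
A is cheaper per unit
= Deal A

Deal A


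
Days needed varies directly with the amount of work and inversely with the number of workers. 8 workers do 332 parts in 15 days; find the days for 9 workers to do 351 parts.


Days ∝ work / workers, so d₂ = d₁ × (m₁/m₂) × (w₂/w₁)
Workers factor (inverse): 8/9 ≈ 0.8889
Work factor (direct): 351/332 ≈ 1.0572
d₂ = 15 × 8/9 × 351/332 = (15 × 8 × 351) / (9 × 332) = 42120/2988
≈ 14.10 days

14.10 days


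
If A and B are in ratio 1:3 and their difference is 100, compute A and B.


Let A = 1k, B = 3k.
3k - 1k = 100
2k = 100 → k = 100/2 = 50
A = 1×50 = 50, B = 3×50 = 150
= A = 50, B = 150

A = 50, B = 150


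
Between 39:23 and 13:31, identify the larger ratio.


39/23 = 1.6957
13/31 = 0.4194
1.6957 > 0.4194, so 39:23 is greater
= 39:23

39:23


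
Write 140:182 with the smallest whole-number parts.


GCD(140, 182) = 14
140/14 : 182/14
= 10:13

10:13


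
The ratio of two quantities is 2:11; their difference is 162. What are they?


Let A = 2k, B = 11k.
11k - 2k = 162
9k = 162 → k = 162/9 = 18
A = 2×18 = 36, B = 11×18 = 198
= A = 36, B = 198

A = 36, B = 198


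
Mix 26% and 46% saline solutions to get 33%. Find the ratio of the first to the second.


Let x parts of 26% mix with y parts of 46%.
26x + 46y = 33(x + y)
26x + 46y = 33x + 33y
x(26 - 33) = y(33 - 46)
x/y = (46 - 33)/(33 - 26) = 13/7
Simplify: 13:7
= 13:7

13:7


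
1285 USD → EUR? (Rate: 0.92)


Amount × rate = 1285 × 0.92
= 1182.20 EUR

1182.20 EUR


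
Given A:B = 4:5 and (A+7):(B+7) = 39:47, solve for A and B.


Let A = 4k, B = 5k.
(4k + 7) / (5k + 7) = 39/47
Cross-multiply: 47(4k + 7) = 39(5k + 7)
188k + 329 = 195k + 273
188k - 195k = 273 - 329
-7k = -56
k = -56/-7 = 8
A = 4×8 = 32, B = 5×8 = 40
= A = 32, B = 40

A = 32, B = 40


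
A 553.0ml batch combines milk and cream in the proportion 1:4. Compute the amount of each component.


Total parts = 1 + 4 = 5
milk: 553.0 × 1/5 = 110.6ml
cream: 553.0 × 4/5 = 442.4ml
= 110.6ml and 442.4ml

110.6ml and 442.4ml


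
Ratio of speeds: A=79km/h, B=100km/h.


Ratio = 79:100
GCD = 1
Simplified = 79:100
Time ratio (same distance) = 100:79
Speed ratio = 79:100

79:100


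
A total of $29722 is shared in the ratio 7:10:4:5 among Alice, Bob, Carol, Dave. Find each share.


Total parts = 7 + 10 + 4 + 5 = 26
Alice: 29722 × 7/26 = 8002.08
Bob: 29722 × 10/26 = 11431.54
Carol: 29722 × 4/26 = 4572.62
Dave: 29722 × 5/26 = 5715.77
= Alice: $8002.08, Bob: $11431.54, Carol: $4572.62, Dave: $5715.77

Alice: $8002.08, Bob: $11431.54, Carol: $4572.62, Dave: $5715.77


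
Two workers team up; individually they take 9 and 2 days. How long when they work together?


Rate of A = 1/9 per day
Rate of B = 1/2 per day
Combined rate = 1/9 + 1/2 = 11/18 ≈ 0.6111 per day
Days = 1 / combined rate = 18/11
≈ 1.64 days

1.64 days


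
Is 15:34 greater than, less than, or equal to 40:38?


15/34 = 0.4412
40/38 = 1.0526
0.4412 < 1.0526, so 15:34 is less
= less than

less than


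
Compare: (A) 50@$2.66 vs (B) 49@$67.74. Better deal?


Deal A: $2.66/50 = $0.0532/unit
Deal B: $67.74/49 = $1.3824/unit
A is cheaper per unit
= Deal A

Deal A


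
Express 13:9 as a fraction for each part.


Total parts = 13 + 9 = 22
First part: 13/22 = 13/22
Second part: 9/22 = 9/22
= 13/22 and 9/22

13/22 and 9/22


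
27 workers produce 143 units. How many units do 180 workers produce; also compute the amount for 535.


Direct proportion: y/x = constant
k = 143/27 ≈ 5.2963
y at x=180: k × 180 = 143 × 180 / 27 = 25740/27 ≈ 953.33
y at x=535: k × 535 = 143 × 535 / 27 = 76505/27 ≈ 2833.52
= 953.33 and 2833.52

953.33 and 2833.52


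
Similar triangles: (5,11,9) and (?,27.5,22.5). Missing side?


Scale factor = 27.5/11 = 2.5
Missing side = 5 × 2.5
= 12.5

12.5


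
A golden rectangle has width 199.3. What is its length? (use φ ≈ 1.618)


φ = (1 + √5) / 2 ≈ 1.618
Length = width × φ = 199.3 × 1.618 = 322.4674
≈ 322.47

322.47


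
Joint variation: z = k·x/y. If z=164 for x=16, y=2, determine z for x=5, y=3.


z = k·x/y
Solve for k using the known point: k = z·y/x = 164×2/16 = 328/16 = 20.5000
Now evaluate at x=5, y=3:
z = k × 5 / 3 = (328 × 5) / (16 × 3) = 1640/48
≈ 34.1667

34.1667


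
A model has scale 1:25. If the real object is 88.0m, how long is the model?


Model size = real / scale
= 88.0 / 25
= 3.5200 m

3.5200 m


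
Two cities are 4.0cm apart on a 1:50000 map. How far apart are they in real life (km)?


Real distance = map distance × scale
= 4.0cm × 50000
= 200000 cm = 2000.0 m
= 2.000 km

2.000 km


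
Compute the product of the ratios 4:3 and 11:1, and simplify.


Compound ratio = (4×11) : (3×1)
= 44:3
GCD = 1
= 44:3

44:3


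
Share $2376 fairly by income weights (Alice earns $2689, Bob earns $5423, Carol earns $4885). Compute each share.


Total income = 2689 + 5423 + 4885 = $12997
Alice: $2376 × 2689/12997 = $491.58
Bob: $2376 × 5423/12997 = $991.39
Carol: $2376 × 4885/12997 = $893.03
= Alice: $491.58, Bob: $991.39, Carol: $893.03

Alice: $491.58, Bob: $991.39, Carol: $893.03


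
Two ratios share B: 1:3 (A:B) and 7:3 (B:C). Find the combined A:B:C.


Match B: multiply A:B by 7 → 7:21
Multiply B:C by 3 → 21:9
Combined: 7:21:9
GCD = 1
= 7:21:9

7:21:9


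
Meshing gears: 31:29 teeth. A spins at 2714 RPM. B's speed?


Gear ratio = 31:29 = 31:29
RPM_B = RPM_A × (teeth_A / teeth_B)
= 2714 × (31/29)
= 2901.2 RPM

2901.2 RPM


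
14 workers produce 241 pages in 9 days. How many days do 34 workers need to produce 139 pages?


Days ∝ work / workers, so d₂ = d₁ × (m₁/m₂) × (w₂/w₁)
Workers factor (inverse): 14/34 ≈ 0.4118
Work factor (direct): 139/241 ≈ 0.5768
d₂ = 9 × 14/34 × 139/241 = (9 × 14 × 139) / (34 × 241) = 17514/8194
≈ 2.14 days

2.14 days


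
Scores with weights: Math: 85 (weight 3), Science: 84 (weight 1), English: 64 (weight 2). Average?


Numerator = 85×3 + 84×1 + 64×2
= 255 + 84 + 128
= 467
Total weight = 6
Weighted avg = 467/6
= 77.83

77.83


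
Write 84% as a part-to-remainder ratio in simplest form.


84% means 84 parts out of 100; remainder = 16
Part : remainder = 84:16
GCD = 4
= 21:4

21:4


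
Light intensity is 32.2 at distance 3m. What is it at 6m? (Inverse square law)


I₁d₁² = I₂d₂²
I₂ = I₁ × (d₁/d₂)²
= 32.2 × (3/6)²
= 32.2 × 9/36
= 289.8/36
= 8.0500

8.0500


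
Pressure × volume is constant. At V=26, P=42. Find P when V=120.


Inverse proportion: x × y = constant
k = 26 × 42 = 1092
y₂ = k / 120 = 1092 / 120
= 9.10

9.10


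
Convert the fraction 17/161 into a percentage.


Percentage = (part / whole) × 100
= (17 / 161) × 100
≈ 10.56%

10.56%


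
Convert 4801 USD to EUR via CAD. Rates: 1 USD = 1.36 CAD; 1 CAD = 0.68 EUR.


Step 1: 4801 USD × 1.36 = 6529.36 CAD
Step 2: 6529.36 CAD × 0.68 = 4439.96 EUR
Implied rate USD→EUR = 1.36 × 0.68 = 0.9248
= 4439.96 EUR

4439.96 EUR


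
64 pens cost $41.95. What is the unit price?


Unit rate = total / quantity
= 41.95 / 64
= $0.66 per unit

$0.66 per unit


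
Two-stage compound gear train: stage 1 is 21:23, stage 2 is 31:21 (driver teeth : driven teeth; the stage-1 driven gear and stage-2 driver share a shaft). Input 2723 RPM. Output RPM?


Stage 1: RPM_B = RPM_A × t_A/t_B = 2723 × 21/23 = 57183/23 ≈ 2486.22
B and C share a shaft → RPM_C = RPM_B
Stage 2: RPM_D = RPM_C × t_C/t_D = RPM_A × (t_A×t_C)/(t_B×t_D)
Overall ratio = (21×31)/(23×21) = 651/483
RPM_D = 2723 × 651/483 = 1772673/483
≈ 3670.13 RPM

3670.13 RPM


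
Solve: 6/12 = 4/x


Cross multiply: 6 × x = 12 × 4
6x = 48
x = 48 / 6
= 8.00

8.00


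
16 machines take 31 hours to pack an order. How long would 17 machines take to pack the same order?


Inverse proportion: x × y = constant
k = 16 × 31 = 496
y₂ = k / 17 = 496 / 17
= 29.18

29.18


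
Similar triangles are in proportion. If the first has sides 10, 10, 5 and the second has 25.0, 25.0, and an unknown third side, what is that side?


Scale factor = 25.0/10 = 2.5
Missing side = 5 × 2.5
= 12.5

12.5


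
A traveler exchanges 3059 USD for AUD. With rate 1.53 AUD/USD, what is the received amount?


Amount × rate = 3059 × 1.53
= 4680.27 AUD

4680.27 AUD


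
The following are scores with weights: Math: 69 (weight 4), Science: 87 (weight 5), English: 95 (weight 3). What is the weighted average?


Numerator = 69×4 + 87×5 + 95×3
= 276 + 435 + 285
= 996
Total weight = 12
Weighted avg = 996/12
= 83.00

83.00


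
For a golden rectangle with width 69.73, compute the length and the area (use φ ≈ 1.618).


φ = (1 + √5) / 2 ≈ 1.618
Length = width × φ = 69.73 × 1.618 = 112.82314
≈ 112.82
Area = width × length = 69.73 × 112.82314 = 7867.1575522 ≈ 7867.16
= Length: 112.82, Area: 7867.16

Length: 112.82, Area: 7867.16


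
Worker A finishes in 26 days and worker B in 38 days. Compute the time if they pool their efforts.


Rate of A = 1/26 per day
Rate of B = 1/38 per day
Combined rate = 1/26 + 1/38 = 64/988 ≈ 0.0648 per day
Days = 1 / combined rate = 988/64
≈ 15.44 days

15.44 days


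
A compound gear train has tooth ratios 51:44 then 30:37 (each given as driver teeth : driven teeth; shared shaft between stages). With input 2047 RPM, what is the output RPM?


Stage 1: RPM_B = RPM_A × t_A/t_B = 2047 × 51/44 = 104397/44 ≈ 2372.66
B and C share a shaft → RPM_C = RPM_B
Stage 2: RPM_D = RPM_C × t_C/t_D = RPM_A × (t_A×t_C)/(t_B×t_D)
Overall ratio = (51×30)/(44×37) = 1530/1628
RPM_D = 2047 × 1530/1628 = 3131910/1628
≈ 1923.78 RPM

1923.78 RPM


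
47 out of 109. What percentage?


Percentage = (part / whole) × 100
= (47 / 109) × 100
≈ 43.12%

43.12%


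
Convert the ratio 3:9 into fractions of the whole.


Total parts = 3 + 9 = 12
First part: 3/12 = 1/4
Second part: 9/12 = 3/4
= 1/4 and 3/4

1/4 and 3/4


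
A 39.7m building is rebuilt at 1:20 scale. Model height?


Model size = real / scale
= 39.7 / 20
= 1.9850 m

1.9850 m


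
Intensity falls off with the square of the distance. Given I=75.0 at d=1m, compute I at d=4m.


I₁d₁² = I₂d₂²
I₂ = I₁ × (d₁/d₂)²
= 75.0 × (1/4)²
= 75.0 × 1/16
= 75/16
= 4.6875

4.6875


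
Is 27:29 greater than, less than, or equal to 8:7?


27/29 = 0.9310
8/7 = 1.1429
0.9310 < 1.1429, so 27:29 is less
= less than

less than


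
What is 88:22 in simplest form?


GCD(88, 22) = 22
88/22 : 22/22
= 4:1

4:1


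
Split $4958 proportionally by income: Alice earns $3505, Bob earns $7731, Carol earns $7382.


Total income = 3505 + 7731 + 7382 = $18618
Alice: $4958 × 3505/18618 = $933.39
Bob: $4958 × 7731/18618 = $2058.78
Carol: $4958 × 7382/18618 = $1965.84
= Alice: $933.39, Bob: $2058.78, Carol: $1965.84

Alice: $933.39, Bob: $2058.78, Carol: $1965.84


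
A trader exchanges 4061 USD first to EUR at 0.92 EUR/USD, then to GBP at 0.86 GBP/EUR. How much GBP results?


Step 1: 4061 USD × 0.92 = 3736.12 EUR
Step 2: 3736.12 EUR × 0.86 = 3213.06 GBP
Implied rate USD→GBP = 0.92 × 0.86 = 0.7912
= 3213.06 GBP

3213.06 GBP


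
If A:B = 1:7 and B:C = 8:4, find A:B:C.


Match B: multiply A:B by 8 → 8:56
Multiply B:C by 7 → 56:28
Combined: 8:56:28
GCD = 4
= 2:14:7

2:14:7


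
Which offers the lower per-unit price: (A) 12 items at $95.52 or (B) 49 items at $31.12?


Deal A: $95.52/12 = $7.9600/unit
Deal B: $31.12/49 = $0.6351/unit
B is cheaper per unit
= Deal B

Deal B


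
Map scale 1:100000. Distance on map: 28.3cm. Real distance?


Real distance = map distance × scale
= 28.3cm × 100000
= 2830000 cm = 28300.0 m
= 28.300 km

28.300 km


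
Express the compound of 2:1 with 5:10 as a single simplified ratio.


Compound ratio = (2×5) : (1×10)
= 10:10
GCD = 10
= 1:1

1:1


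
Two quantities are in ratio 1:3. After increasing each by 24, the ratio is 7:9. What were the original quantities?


Let A = 1k, B = 3k.
(1k + 24) / (3k + 24) = 7/9
Cross-multiply: 9(1k + 24) = 7(3k + 24)
9k + 216 = 21k + 168
9k - 21k = 168 - 216
-12k = -48
k = -48/-12 = 4
A = 1×4 = 4, B = 3×4 = 12
= A = 4, B = 12

A = 4, B = 12


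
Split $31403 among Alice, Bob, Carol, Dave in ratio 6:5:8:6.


Total parts = 6 + 5 + 8 + 6 = 25
Alice: 31403 × 6/25 = 7536.72
Bob: 31403 × 5/25 = 6280.60
Carol: 31403 × 8/25 = 10048.96
Dave: 31403 × 6/25 = 7536.72
= Alice: $7536.72, Bob: $6280.60, Carol: $10048.96, Dave: $7536.72

Alice: $7536.72, Bob: $6280.60, Carol: $10048.96, Dave: $7536.72


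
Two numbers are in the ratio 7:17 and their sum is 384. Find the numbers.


Let A = 7k, B = 17k.
7k + 17k = 384
24k = 384 → k = 384/24 = 16
A = 7×16 = 112, B = 17×16 = 272
= A = 112, B = 272

A = 112, B = 272


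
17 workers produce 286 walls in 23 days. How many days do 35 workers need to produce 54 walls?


Days ∝ work / workers, so d₂ = d₁ × (m₁/m₂) × (w₂/w₁)
Workers factor (inverse): 17/35 ≈ 0.4857
Work factor (direct): 54/286 ≈ 0.1888
d₂ = 23 × 17/35 × 54/286 = (23 × 17 × 54) / (35 × 286) = 21114/10010
≈ 2.11 days

2.11 days


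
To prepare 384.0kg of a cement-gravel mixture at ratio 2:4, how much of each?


Total parts = 2 + 4 = 6
cement: 384.0 × 2/6 = 128.0kg
gravel: 384.0 × 4/6 = 256.0kg
= 128.0kg and 256.0kg

128.0kg and 256.0kg


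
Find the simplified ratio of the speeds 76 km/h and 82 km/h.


Ratio = 76:82
GCD = 2
Simplified = 38:41
Time ratio (same distance) = 41:38
Speed ratio = 38:41

38:41


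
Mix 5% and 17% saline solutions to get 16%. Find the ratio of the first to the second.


Let x parts of 5% mix with y parts of 17%.
5x + 17y = 16(x + y)
5x + 17y = 16x + 16y
x(5 - 16) = y(16 - 17)
x/y = (17 - 16)/(16 - 5) = 1/11
Simplify: 1:11
= 1:11

1:11


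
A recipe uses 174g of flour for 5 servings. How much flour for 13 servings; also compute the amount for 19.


Direct proportion: y/x = constant
k = 174/5 = 34.8000
y at x=13: k × 13 = 174 × 13 / 5 = 2262/5 = 452.40
y at x=19: k × 19 = 174 × 19 / 5 = 3306/5 = 661.20
= 452.40 and 661.20

452.40 and 661.20


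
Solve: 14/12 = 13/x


Cross multiply: 14 × x = 12 × 13
14x = 156
x = 156 / 14
= 11.14

11.14


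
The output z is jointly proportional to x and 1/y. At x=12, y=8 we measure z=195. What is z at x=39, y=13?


z = k·x/y
Solve for k using the known point: k = z·y/x = 195×8/12 = 1560/12 = 130.0000
Now evaluate at x=39, y=13:
z = k × 39 / 13 = (1560 × 39) / (12 × 13) = 60840/156
= 390.0000

390.0000


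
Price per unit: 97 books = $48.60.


Unit rate = total / quantity
= 48.60 / 97
= $0.50 per unit

$0.50 per unit


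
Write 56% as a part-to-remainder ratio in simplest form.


56% means 56 parts out of 100; remainder = 44
Part : remainder = 56:44
GCD = 4
= 14:11

14:11


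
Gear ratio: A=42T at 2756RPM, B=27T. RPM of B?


Gear ratio = 42:27 = 14:9
RPM_B = RPM_A × (teeth_A / teeth_B)
= 2756 × (42/27)
= 4287.1 RPM

4287.1 RPM


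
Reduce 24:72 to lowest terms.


GCD(24, 72) = 24
24/24 : 72/24
= 1:3

1:3


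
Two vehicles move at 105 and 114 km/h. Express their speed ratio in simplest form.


Ratio = 105:114
GCD = 3
Simplified = 35:38
Time ratio (same distance) = 38:35
Speed ratio = 35:38

35:38


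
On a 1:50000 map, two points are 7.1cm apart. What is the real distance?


Real distance = map distance × scale
= 7.1cm × 50000
= 355000 cm = 3550.0 m
= 3.550 km

3.550 km


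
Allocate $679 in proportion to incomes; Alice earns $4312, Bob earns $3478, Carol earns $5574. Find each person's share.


Total income = 4312 + 3478 + 5574 = $13364
Alice: $679 × 4312/13364 = $219.08
Bob: $679 × 3478/13364 = $176.71
Carol: $679 × 5574/13364 = $283.20
= Alice: $219.08, Bob: $176.71, Carol: $283.20

Alice: $219.08, Bob: $176.71, Carol: $283.20


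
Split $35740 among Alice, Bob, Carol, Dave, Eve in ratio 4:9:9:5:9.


Total parts = 4 + 9 + 9 + 5 + 9 = 36
Alice: 35740 × 4/36 = 3971.11
Bob: 35740 × 9/36 = 8935.00
Carol: 35740 × 9/36 = 8935.00
Dave: 35740 × 5/36 = 4963.89
Eve: 35740 × 9/36 = 8935.00
= Alice: $3971.11, Bob: $8935.00, Carol: $8935.00, Dave: $4963.89, Eve: $8935.00

Alice: $3971.11, Bob: $8935.00, Carol: $8935.00, Dave: $4963.89, Eve: $8935.00


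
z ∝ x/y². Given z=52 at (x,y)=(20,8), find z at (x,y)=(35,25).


z = k·x/y²
Solve for k using the known point: k = z·y²/x = 52×64/20 = 3328/20 = 166.4000
Now evaluate at x=35, y=25:
z = k × 35 / 625 = (3328 × 35) / (20 × 625) = 116480/12500
= 9.3184

9.3184


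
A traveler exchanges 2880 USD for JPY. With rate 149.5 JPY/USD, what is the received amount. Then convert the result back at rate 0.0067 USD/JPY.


Amount × rate = 2880 × 149.5 = 430560.00 JPY
Round-trip: 430560.00 × 0.0067 = 2884.75 USD
= 430560.00 JPY, then 2884.75 USD

430560.00 JPY, then 2884.75 USD


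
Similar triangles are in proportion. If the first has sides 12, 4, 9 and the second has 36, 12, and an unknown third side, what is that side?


Scale factor = 36/12 = 3
Missing side = 9 × 3
= 27.0

27.0


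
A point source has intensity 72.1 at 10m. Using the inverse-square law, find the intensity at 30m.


I₁d₁² = I₂d₂²
I₂ = I₁ × (d₁/d₂)²
= 72.1 × (10/30)²
= 72.1 × 100/900
= 7210/900
≈ 8.0111

8.0111


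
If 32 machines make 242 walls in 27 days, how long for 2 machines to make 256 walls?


Days ∝ work / workers, so d₂ = d₁ × (m₁/m₂) × (w₂/w₁)
Workers factor (inverse): 32/2 = 16.0000
Work factor (direct): 256/242 ≈ 1.0579
d₂ = 27 × 32/2 × 256/242 = (27 × 32 × 256) / (2 × 242) = 221184/484
≈ 456.99 days

456.99 days


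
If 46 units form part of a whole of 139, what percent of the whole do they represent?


Percentage = (part / whole) × 100
= (46 / 139) × 100
≈ 33.09%

33.09%


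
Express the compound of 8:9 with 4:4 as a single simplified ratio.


Compound ratio = (8×4) : (9×4)
= 32:36
GCD = 4
= 8:9

8:9


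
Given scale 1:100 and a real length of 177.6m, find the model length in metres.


Model size = real / scale
= 177.6 / 100
= 1.7760 m

1.7760 m


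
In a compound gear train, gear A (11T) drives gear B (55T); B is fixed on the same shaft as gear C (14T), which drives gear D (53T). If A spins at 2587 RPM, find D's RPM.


Stage 1: RPM_B = RPM_A × t_A/t_B = 2587 × 11/55 = 28457/55 = 517.40
B and C share a shaft → RPM_C = RPM_B
Stage 2: RPM_D = RPM_C × t_C/t_D = RPM_A × (t_A×t_C)/(t_B×t_D)
Overall ratio = (11×14)/(55×53) = 154/2915
RPM_D = 2587 × 154/2915 = 398398/2915
≈ 136.67 RPM

136.67 RPM


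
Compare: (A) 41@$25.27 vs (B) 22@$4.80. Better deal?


Deal A: $25.27/41 = $0.6163/unit
Deal B: $4.80/22 = $0.2182/unit
B is cheaper per unit
= Deal B

Deal B


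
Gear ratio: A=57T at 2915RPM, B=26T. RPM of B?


Gear ratio = 57:26 = 57:26
RPM_B = RPM_A × (teeth_A / teeth_B)
= 2915 × (57/26)
= 6390.6 RPM

6390.6 RPM


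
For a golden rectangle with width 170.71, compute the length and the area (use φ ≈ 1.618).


φ = (1 + √5) / 2 ≈ 1.618
Length = width × φ = 170.71 × 1.618 = 276.20878
≈ 276.21
Area = width × length = 170.71 × 276.20878 = 47151.6008338 ≈ 47151.60
= Length: 276.21, Area: 47151.60

Length: 276.21, Area: 47151.60


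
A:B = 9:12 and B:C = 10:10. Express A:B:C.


Match B: multiply A:B by 10 → 90:120
Multiply B:C by 12 → 120:120
Combined: 90:120:120
GCD = 30
= 3:4:4

3:4:4


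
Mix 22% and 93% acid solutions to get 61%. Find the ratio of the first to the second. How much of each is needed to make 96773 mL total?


Let x parts of 22% mix with y parts of 93%.
22x + 93y = 61(x + y)
22x + 93y = 61x + 61y
x(22 - 61) = y(61 - 93)
x/y = (93 - 61)/(61 - 22) = 32/39
Simplify: 32:39
Total parts = 71; one part = 96773/71 = 1363.00 mL
22% solution: 32×1363.00 = 43616.00 mL
93% solution: 39×1363.00 = 53157.00 mL
= ratio 32:39; 43616.00 mL and 53157.00 mL

ratio 32:39; 43616.00 mL and 53157.00 mL


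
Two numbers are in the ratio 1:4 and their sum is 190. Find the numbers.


Let A = 1k, B = 4k.
1k + 4k = 190
5k = 190 → k = 190/5 = 38
A = 1×38 = 38, B = 4×38 = 152
= A = 38, B = 152

A = 38, B = 152


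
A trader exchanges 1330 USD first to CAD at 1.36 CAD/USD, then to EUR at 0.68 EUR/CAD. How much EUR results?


Step 1: 1330 USD × 1.36 = 1808.80 CAD
Step 2: 1808.80 CAD × 0.68 = 1229.98 EUR
Implied rate USD→EUR = 1.36 × 0.68 = 0.9248
= 1229.98 EUR

1229.98 EUR


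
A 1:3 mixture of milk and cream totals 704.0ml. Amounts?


Total parts = 1 + 3 = 4
milk: 704.0 × 1/4 = 176.0ml
cream: 704.0 × 3/4 = 528.0ml
= 176.0ml and 528.0ml

176.0ml and 528.0ml


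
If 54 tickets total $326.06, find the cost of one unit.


Unit rate = total / quantity
= 326.06 / 54
= $6.04 per unit

$6.04 per unit


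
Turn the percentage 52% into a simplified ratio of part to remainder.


52% means 52 parts out of 100; remainder = 48
Part : remainder = 52:48
GCD = 4
= 13:12

13:12


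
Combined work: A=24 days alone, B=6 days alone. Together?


Rate of A = 1/24 per day
Rate of B = 1/6 per day
Combined rate = 1/24 + 1/6 = 30/144 ≈ 0.2083 per day
Days = 1 / combined rate = 144/30
= 4.80 days

4.80 days


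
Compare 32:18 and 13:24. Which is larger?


32/18 = 1.7778
13/24 = 0.5417
1.7778 > 0.5417, so 32:18 is greater
= 32:18

32:18


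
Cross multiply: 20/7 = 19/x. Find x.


Cross multiply: 20 × x = 7 × 19
20x = 133
x = 133 / 20
= 6.65

6.65


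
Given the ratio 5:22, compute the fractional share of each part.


Total parts = 5 + 22 = 27
First part: 5/27 = 5/27
Second part: 22/27 = 22/27
= 5/27 and 22/27

5/27 and 22/27


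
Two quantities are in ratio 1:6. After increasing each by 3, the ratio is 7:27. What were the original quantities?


Let A = 1k, B = 6k.
(1k + 3) / (6k + 3) = 7/27
Cross-multiply: 27(1k + 3) = 7(6k + 3)
27k + 81 = 42k + 21
27k - 42k = 21 - 81
-15k = -60
k = -60/-15 = 4
A = 1×4 = 4, B = 6×4 = 24
= A = 4, B = 24

A = 4, B = 24


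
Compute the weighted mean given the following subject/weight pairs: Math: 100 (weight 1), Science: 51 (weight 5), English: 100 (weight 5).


Numerator = 100×1 + 51×5 + 100×5
= 100 + 255 + 500
= 855
Total weight = 11
Weighted avg = 855/11
= 77.73

77.73


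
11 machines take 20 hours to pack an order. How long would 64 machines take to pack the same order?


Inverse proportion: x × y = constant
k = 11 × 20 = 220
y₂ = k / 64 = 220 / 64
= 3.44

3.44


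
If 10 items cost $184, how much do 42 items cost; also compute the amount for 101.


Direct proportion: y/x = constant
k = 184/10 = 18.4000
y at x=42: k × 42 = 184 × 42 / 10 = 7728/10 = 772.80
y at x=101: k × 101 = 184 × 101 / 10 = 18584/10 = 1858.40
= 772.80 and 1858.40

772.80 and 1858.40


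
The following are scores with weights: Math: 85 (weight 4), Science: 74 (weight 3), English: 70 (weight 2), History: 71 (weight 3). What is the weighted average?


Numerator = 85×4 + 74×3 + 70×2 + 71×3
= 340 + 222 + 140 + 213
= 915
Total weight = 12
Weighted avg = 915/12
= 76.25

76.25


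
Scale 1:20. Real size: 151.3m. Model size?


Model size = real / scale
= 151.3 / 20
= 7.5650 m

7.5650 m


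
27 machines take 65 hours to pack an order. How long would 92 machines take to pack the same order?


Inverse proportion: x × y = constant
k = 27 × 65 = 1755
y₂ = k / 92 = 1755 / 92
= 19.08

19.08


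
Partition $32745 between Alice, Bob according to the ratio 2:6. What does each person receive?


Total parts = 2 + 6 = 8
Alice: 32745 × 2/8 = 8186.25
Bob: 32745 × 6/8 = 24558.75
= Alice: $8186.25, Bob: $24558.75

Alice: $8186.25, Bob: $24558.75


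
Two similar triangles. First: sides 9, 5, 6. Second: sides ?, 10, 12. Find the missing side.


Scale factor = 10/5 = 2
Missing side = 9 × 2
= 18.0

18.0


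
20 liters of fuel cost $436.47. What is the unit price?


Unit rate = total / quantity
= 436.47 / 20
= $21.82 per unit

$21.82 per unit


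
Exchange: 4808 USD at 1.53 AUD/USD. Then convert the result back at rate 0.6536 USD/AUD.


Amount × rate = 4808 × 1.53 = 7356.24 AUD
Round-trip: 7356.24 × 0.6536 = 4808.04 USD
= 7356.24 AUD, then 4808.04 USD

7356.24 AUD, then 4808.04 USD


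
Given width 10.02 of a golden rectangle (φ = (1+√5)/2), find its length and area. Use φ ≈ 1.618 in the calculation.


φ = (1 + √5) / 2 ≈ 1.618
Length = width × φ = 10.02 × 1.618 = 16.21236
≈ 16.21
Area = width × length = 10.02 × 16.21236 = 162.4478472 ≈ 162.45
= Length: 16.21, Area: 162.45

Length: 16.21, Area: 162.45


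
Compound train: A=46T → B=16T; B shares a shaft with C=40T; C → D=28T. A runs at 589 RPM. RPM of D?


Stage 1: RPM_B = RPM_A × t_A/t_B = 589 × 46/16 = 27094/16 ≈ 1693.38
B and C share a shaft → RPM_C = RPM_B
Stage 2: RPM_D = RPM_C × t_C/t_D = RPM_A × (t_A×t_C)/(t_B×t_D)
Overall ratio = (46×40)/(16×28) = 1840/448
RPM_D = 589 × 1840/448 = 1083760/448
≈ 2419.11 RPM

2419.11 RPM


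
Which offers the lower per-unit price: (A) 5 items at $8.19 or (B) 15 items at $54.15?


Deal A: $8.19/5 = $1.6380/unit
Deal B: $54.15/15 = $3.6100/unit
A is cheaper per unit
= Deal A

Deal A


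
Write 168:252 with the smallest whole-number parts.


GCD(168, 252) = 84
168/84 : 252/84
= 2:3

2:3


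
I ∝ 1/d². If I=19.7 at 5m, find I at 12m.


I₁d₁² = I₂d₂²
I₂ = I₁ × (d₁/d₂)²
= 19.7 × (5/12)²
= 19.7 × 25/144
= 492.5/144
≈ 3.4201

3.4201


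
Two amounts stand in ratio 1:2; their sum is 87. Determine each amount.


Let A = 1k, B = 2k.
1k + 2k = 87
3k = 87 → k = 87/3 = 29
A = 1×29 = 29, B = 2×29 = 58
= A = 29, B = 58

A = 29, B = 58


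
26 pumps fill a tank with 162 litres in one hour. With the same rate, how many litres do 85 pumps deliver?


Direct proportion: y/x = constant
k = 162/26 ≈ 6.2308
y₂ = k × 85 = 162 × 85 / 26 = 13770/26
≈ 529.62

529.62


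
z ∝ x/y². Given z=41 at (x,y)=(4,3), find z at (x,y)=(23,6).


z = k·x/y²
Solve for k using the known point: k = z·y²/x = 41×9/4 = 369/4 = 92.2500
Now evaluate at x=23, y=6:
z = k × 23 / 36 = (369 × 23) / (4 × 36) = 8487/144
= 58.9375

58.9375


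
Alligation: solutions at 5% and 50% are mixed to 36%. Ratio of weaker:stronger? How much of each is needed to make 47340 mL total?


Let x parts of 5% mix with y parts of 50%.
5x + 50y = 36(x + y)
5x + 50y = 36x + 36y
x(5 - 36) = y(36 - 50)
x/y = (50 - 36)/(36 - 5) = 14/31
Simplify: 14:31
Total parts = 45; one part = 47340/45 = 1052.00 mL
5% solution: 14×1052.00 = 14728.00 mL
50% solution: 31×1052.00 = 32612.00 mL
= ratio 14:31; 14728.00 mL and 32612.00 mL

ratio 14:31; 14728.00 mL and 32612.00 mL


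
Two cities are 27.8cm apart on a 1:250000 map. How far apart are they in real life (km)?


Real distance = map distance × scale
= 27.8cm × 250000
= 6950000 cm = 69500.0 m
= 69.500 km

69.500 km


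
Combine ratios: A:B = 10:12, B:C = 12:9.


Match B: multiply A:B by 12 → 120:144
Multiply B:C by 12 → 144:108
Combined: 120:144:108
GCD = 12
= 10:12:9

10:12:9


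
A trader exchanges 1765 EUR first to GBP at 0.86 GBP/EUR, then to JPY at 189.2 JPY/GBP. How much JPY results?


Step 1: 1765 EUR × 0.86 = 1517.90 GBP
Step 2: 1517.90 GBP × 189.2 = 287186.68 JPY
Implied rate EUR→JPY = 0.86 × 189.2 = 162.7120
= 287186.68 JPY

287186.68 JPY


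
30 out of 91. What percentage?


Percentage = (part / whole) × 100
= (30 / 91) × 100
≈ 32.97%

32.97%


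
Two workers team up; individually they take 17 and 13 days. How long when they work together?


Rate of A = 1/17 per day
Rate of B = 1/13 per day
Combined rate = 1/17 + 1/13 = 30/221 ≈ 0.1357 per day
Days = 1 / combined rate = 221/30
≈ 7.37 days

7.37 days


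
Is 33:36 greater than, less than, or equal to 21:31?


33/36 = 0.9167
21/31 = 0.6774
0.9167 > 0.6774, so 33:36 is greater
= greater than

greater than


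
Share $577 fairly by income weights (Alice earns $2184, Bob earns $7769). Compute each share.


Total income = 2184 + 7769 = $9953
Alice: $577 × 2184/9953 = $126.61
Bob: $577 × 7769/9953 = $450.39
= Alice: $126.61, Bob: $450.39

Alice: $126.61, Bob: $450.39


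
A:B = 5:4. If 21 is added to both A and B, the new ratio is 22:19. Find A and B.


Let A = 5k, B = 4k.
(5k + 21) / (4k + 21) = 22/19
Cross-multiply: 19(5k + 21) = 22(4k + 21)
95k + 399 = 88k + 462
95k - 88k = 462 - 399
7k = 63
k = 63/7 = 9
A = 5×9 = 45, B = 4×9 = 36
= A = 45, B = 36

A = 45, B = 36


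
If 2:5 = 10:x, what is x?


Cross multiply: 2 × x = 5 × 10
2x = 50
x = 50 / 2
= 25.00

25.00


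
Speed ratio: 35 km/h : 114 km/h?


Ratio = 35:114
GCD = 1
Simplified = 35:114
Time ratio (same distance) = 114:35
Speed ratio = 35:114

35:114


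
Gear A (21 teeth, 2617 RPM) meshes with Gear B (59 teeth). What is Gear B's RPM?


Gear ratio = 21:59 = 21:59
RPM_B = RPM_A × (teeth_A / teeth_B)
= 2617 × (21/59)
= 931.5 RPM

931.5 RPM


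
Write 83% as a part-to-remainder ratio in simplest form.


83% means 83 parts out of 100; remainder = 17
Part : remainder = 83:17
GCD = 1
= 83:17

83:17


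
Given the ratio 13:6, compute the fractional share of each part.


Total parts = 13 + 6 = 19
First part: 13/19 = 13/19
Second part: 6/19 = 6/19
= 13/19 and 6/19

13/19 and 6/19


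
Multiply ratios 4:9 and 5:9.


Compound ratio = (4×5) : (9×9)
= 20:81
GCD = 1
= 20:81

20:81


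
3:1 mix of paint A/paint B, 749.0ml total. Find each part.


Total parts = 3 + 1 = 4
paint A: 749.0 × 3/4 = 561.8ml
paint B: 749.0 × 1/4 = 187.3ml
= 561.8ml and 187.3ml

561.8ml and 187.3ml


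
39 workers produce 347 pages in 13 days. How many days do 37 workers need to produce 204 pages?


Days ∝ work / workers, so d₂ = d₁ × (m₁/m₂) × (w₂/w₁)
Workers factor (inverse): 39/37 ≈ 1.0541
Work factor (direct): 204/347 ≈ 0.5879
d₂ = 13 × 39/37 × 204/347 = (13 × 39 × 204) / (37 × 347) = 103428/12839
≈ 8.06 days

8.06 days


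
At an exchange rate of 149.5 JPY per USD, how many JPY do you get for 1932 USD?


Amount × rate = 1932 × 149.5
= 288834.00 JPY

288834.00 JPY


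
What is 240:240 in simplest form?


GCD(240, 240) = 240
240/240 : 240/240
= 1:1

1:1


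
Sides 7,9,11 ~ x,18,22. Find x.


Scale factor = 18/9 = 2
Missing side = 7 × 2
= 14.0

14.0


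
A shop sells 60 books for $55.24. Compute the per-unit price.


Unit rate = total / quantity
= 55.24 / 60
= $0.92 per unit

$0.92 per unit


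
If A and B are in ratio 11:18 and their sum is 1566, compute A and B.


Let A = 11k, B = 18k.
11k + 18k = 1566
29k = 1566 → k = 1566/29 = 54
A = 11×54 = 594, B = 18×54 = 972
= A = 594, B = 972

A = 594, B = 972


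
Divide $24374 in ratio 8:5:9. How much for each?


Total parts = 8 + 5 + 9 = 22
Part 1: 24374 × 8/22 = 8863.27
Part 2: 24374 × 5/22 = 5539.55
Part 3: 24374 × 9/22 = 9971.18
= Part 1: $8863.27, Part 2: $5539.55, Part 3: $9971.18

Part 1: $8863.27, Part 2: $5539.55, Part 3: $9971.18


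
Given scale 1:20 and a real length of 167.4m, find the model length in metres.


Model size = real / scale
= 167.4 / 20
= 8.3700 m

8.3700 m


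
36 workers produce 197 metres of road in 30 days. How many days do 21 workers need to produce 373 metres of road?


Days ∝ work / workers, so d₂ = d₁ × (m₁/m₂) × (w₂/w₁)
Workers factor (inverse): 36/21 ≈ 1.7143
Work factor (direct): 373/197 ≈ 1.8934
d₂ = 30 × 36/21 × 373/197 = (30 × 36 × 373) / (21 × 197) = 402840/4137
≈ 97.37 days

97.37 days


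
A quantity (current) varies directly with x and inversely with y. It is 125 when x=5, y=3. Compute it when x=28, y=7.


z = k·x/y
Solve for k using the known point: k = z·y/x = 125×3/5 = 375/5 = 75.0000
Now evaluate at x=28, y=7:
z = k × 28 / 7 = (375 × 28) / (5 × 7) = 10500/35
= 300.0000

300.0000
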